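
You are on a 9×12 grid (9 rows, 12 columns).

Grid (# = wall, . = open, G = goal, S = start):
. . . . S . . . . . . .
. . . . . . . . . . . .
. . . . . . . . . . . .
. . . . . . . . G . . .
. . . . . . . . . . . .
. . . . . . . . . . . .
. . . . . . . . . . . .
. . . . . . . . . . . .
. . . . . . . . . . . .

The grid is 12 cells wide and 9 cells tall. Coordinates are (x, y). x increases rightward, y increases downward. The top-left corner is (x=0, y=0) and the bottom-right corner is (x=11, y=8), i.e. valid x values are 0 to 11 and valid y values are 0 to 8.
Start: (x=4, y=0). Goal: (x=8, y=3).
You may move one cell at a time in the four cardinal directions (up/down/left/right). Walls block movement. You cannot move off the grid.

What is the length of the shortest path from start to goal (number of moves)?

BFS from (x=4, y=0) until reaching (x=8, y=3):
  Distance 0: (x=4, y=0)
  Distance 1: (x=3, y=0), (x=5, y=0), (x=4, y=1)
  Distance 2: (x=2, y=0), (x=6, y=0), (x=3, y=1), (x=5, y=1), (x=4, y=2)
  Distance 3: (x=1, y=0), (x=7, y=0), (x=2, y=1), (x=6, y=1), (x=3, y=2), (x=5, y=2), (x=4, y=3)
  Distance 4: (x=0, y=0), (x=8, y=0), (x=1, y=1), (x=7, y=1), (x=2, y=2), (x=6, y=2), (x=3, y=3), (x=5, y=3), (x=4, y=4)
  Distance 5: (x=9, y=0), (x=0, y=1), (x=8, y=1), (x=1, y=2), (x=7, y=2), (x=2, y=3), (x=6, y=3), (x=3, y=4), (x=5, y=4), (x=4, y=5)
  Distance 6: (x=10, y=0), (x=9, y=1), (x=0, y=2), (x=8, y=2), (x=1, y=3), (x=7, y=3), (x=2, y=4), (x=6, y=4), (x=3, y=5), (x=5, y=5), (x=4, y=6)
  Distance 7: (x=11, y=0), (x=10, y=1), (x=9, y=2), (x=0, y=3), (x=8, y=3), (x=1, y=4), (x=7, y=4), (x=2, y=5), (x=6, y=5), (x=3, y=6), (x=5, y=6), (x=4, y=7)  <- goal reached here
One shortest path (7 moves): (x=4, y=0) -> (x=5, y=0) -> (x=6, y=0) -> (x=7, y=0) -> (x=8, y=0) -> (x=8, y=1) -> (x=8, y=2) -> (x=8, y=3)

Answer: Shortest path length: 7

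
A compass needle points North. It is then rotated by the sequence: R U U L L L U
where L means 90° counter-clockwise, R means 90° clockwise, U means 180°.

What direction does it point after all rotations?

Start: North
  R (right (90° clockwise)) -> East
  U (U-turn (180°)) -> West
  U (U-turn (180°)) -> East
  L (left (90° counter-clockwise)) -> North
  L (left (90° counter-clockwise)) -> West
  L (left (90° counter-clockwise)) -> South
  U (U-turn (180°)) -> North
Final: North

Answer: Final heading: North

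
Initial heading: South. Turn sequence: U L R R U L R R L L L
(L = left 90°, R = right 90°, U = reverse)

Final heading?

Answer: Final heading: East

Derivation:
Start: South
  U (U-turn (180°)) -> North
  L (left (90° counter-clockwise)) -> West
  R (right (90° clockwise)) -> North
  R (right (90° clockwise)) -> East
  U (U-turn (180°)) -> West
  L (left (90° counter-clockwise)) -> South
  R (right (90° clockwise)) -> West
  R (right (90° clockwise)) -> North
  L (left (90° counter-clockwise)) -> West
  L (left (90° counter-clockwise)) -> South
  L (left (90° counter-clockwise)) -> East
Final: East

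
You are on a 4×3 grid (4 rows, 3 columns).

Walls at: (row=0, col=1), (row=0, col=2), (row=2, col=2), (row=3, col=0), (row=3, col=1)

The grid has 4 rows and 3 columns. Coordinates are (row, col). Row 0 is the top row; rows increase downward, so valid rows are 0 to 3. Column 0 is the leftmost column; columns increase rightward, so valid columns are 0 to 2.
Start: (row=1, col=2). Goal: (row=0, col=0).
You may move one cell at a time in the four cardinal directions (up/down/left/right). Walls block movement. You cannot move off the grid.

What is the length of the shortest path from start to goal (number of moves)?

Answer: Shortest path length: 3

Derivation:
BFS from (row=1, col=2) until reaching (row=0, col=0):
  Distance 0: (row=1, col=2)
  Distance 1: (row=1, col=1)
  Distance 2: (row=1, col=0), (row=2, col=1)
  Distance 3: (row=0, col=0), (row=2, col=0)  <- goal reached here
One shortest path (3 moves): (row=1, col=2) -> (row=1, col=1) -> (row=1, col=0) -> (row=0, col=0)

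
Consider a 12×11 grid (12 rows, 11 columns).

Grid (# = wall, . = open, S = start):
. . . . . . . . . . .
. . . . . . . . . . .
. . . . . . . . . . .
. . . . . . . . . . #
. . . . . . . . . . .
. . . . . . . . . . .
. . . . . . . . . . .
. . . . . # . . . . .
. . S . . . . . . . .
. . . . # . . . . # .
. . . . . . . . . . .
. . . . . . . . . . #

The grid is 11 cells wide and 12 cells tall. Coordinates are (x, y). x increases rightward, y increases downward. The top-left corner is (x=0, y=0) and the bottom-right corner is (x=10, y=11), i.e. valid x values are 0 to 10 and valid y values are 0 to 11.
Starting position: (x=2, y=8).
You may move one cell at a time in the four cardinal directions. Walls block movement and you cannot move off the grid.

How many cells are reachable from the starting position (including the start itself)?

Answer: Reachable cells: 127

Derivation:
BFS flood-fill from (x=2, y=8):
  Distance 0: (x=2, y=8)
  Distance 1: (x=2, y=7), (x=1, y=8), (x=3, y=8), (x=2, y=9)
  Distance 2: (x=2, y=6), (x=1, y=7), (x=3, y=7), (x=0, y=8), (x=4, y=8), (x=1, y=9), (x=3, y=9), (x=2, y=10)
  Distance 3: (x=2, y=5), (x=1, y=6), (x=3, y=6), (x=0, y=7), (x=4, y=7), (x=5, y=8), (x=0, y=9), (x=1, y=10), (x=3, y=10), (x=2, y=11)
  Distance 4: (x=2, y=4), (x=1, y=5), (x=3, y=5), (x=0, y=6), (x=4, y=6), (x=6, y=8), (x=5, y=9), (x=0, y=10), (x=4, y=10), (x=1, y=11), (x=3, y=11)
  Distance 5: (x=2, y=3), (x=1, y=4), (x=3, y=4), (x=0, y=5), (x=4, y=5), (x=5, y=6), (x=6, y=7), (x=7, y=8), (x=6, y=9), (x=5, y=10), (x=0, y=11), (x=4, y=11)
  Distance 6: (x=2, y=2), (x=1, y=3), (x=3, y=3), (x=0, y=4), (x=4, y=4), (x=5, y=5), (x=6, y=6), (x=7, y=7), (x=8, y=8), (x=7, y=9), (x=6, y=10), (x=5, y=11)
  Distance 7: (x=2, y=1), (x=1, y=2), (x=3, y=2), (x=0, y=3), (x=4, y=3), (x=5, y=4), (x=6, y=5), (x=7, y=6), (x=8, y=7), (x=9, y=8), (x=8, y=9), (x=7, y=10), (x=6, y=11)
  Distance 8: (x=2, y=0), (x=1, y=1), (x=3, y=1), (x=0, y=2), (x=4, y=2), (x=5, y=3), (x=6, y=4), (x=7, y=5), (x=8, y=6), (x=9, y=7), (x=10, y=8), (x=8, y=10), (x=7, y=11)
  Distance 9: (x=1, y=0), (x=3, y=0), (x=0, y=1), (x=4, y=1), (x=5, y=2), (x=6, y=3), (x=7, y=4), (x=8, y=5), (x=9, y=6), (x=10, y=7), (x=10, y=9), (x=9, y=10), (x=8, y=11)
  Distance 10: (x=0, y=0), (x=4, y=0), (x=5, y=1), (x=6, y=2), (x=7, y=3), (x=8, y=4), (x=9, y=5), (x=10, y=6), (x=10, y=10), (x=9, y=11)
  Distance 11: (x=5, y=0), (x=6, y=1), (x=7, y=2), (x=8, y=3), (x=9, y=4), (x=10, y=5)
  Distance 12: (x=6, y=0), (x=7, y=1), (x=8, y=2), (x=9, y=3), (x=10, y=4)
  Distance 13: (x=7, y=0), (x=8, y=1), (x=9, y=2)
  Distance 14: (x=8, y=0), (x=9, y=1), (x=10, y=2)
  Distance 15: (x=9, y=0), (x=10, y=1)
  Distance 16: (x=10, y=0)
Total reachable: 127 (grid has 127 open cells total)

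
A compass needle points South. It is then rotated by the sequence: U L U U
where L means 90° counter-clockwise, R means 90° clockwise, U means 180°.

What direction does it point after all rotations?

Answer: Final heading: West

Derivation:
Start: South
  U (U-turn (180°)) -> North
  L (left (90° counter-clockwise)) -> West
  U (U-turn (180°)) -> East
  U (U-turn (180°)) -> West
Final: West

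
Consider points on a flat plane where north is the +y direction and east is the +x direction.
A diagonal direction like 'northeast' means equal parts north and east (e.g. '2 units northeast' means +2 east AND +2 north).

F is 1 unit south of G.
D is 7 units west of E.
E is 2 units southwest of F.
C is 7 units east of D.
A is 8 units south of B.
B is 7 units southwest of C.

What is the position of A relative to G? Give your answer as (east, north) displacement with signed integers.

Place G at the origin (east=0, north=0).
  F is 1 unit south of G: delta (east=+0, north=-1); F at (east=0, north=-1).
  E is 2 units southwest of F: delta (east=-2, north=-2); E at (east=-2, north=-3).
  D is 7 units west of E: delta (east=-7, north=+0); D at (east=-9, north=-3).
  C is 7 units east of D: delta (east=+7, north=+0); C at (east=-2, north=-3).
  B is 7 units southwest of C: delta (east=-7, north=-7); B at (east=-9, north=-10).
  A is 8 units south of B: delta (east=+0, north=-8); A at (east=-9, north=-18).
Therefore A relative to G: (east=-9, north=-18).

Answer: A is at (east=-9, north=-18) relative to G.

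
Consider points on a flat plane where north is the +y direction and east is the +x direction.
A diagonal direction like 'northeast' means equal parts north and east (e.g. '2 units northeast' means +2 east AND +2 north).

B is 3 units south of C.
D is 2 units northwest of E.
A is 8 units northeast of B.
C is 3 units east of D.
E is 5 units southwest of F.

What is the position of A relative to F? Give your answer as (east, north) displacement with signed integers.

Place F at the origin (east=0, north=0).
  E is 5 units southwest of F: delta (east=-5, north=-5); E at (east=-5, north=-5).
  D is 2 units northwest of E: delta (east=-2, north=+2); D at (east=-7, north=-3).
  C is 3 units east of D: delta (east=+3, north=+0); C at (east=-4, north=-3).
  B is 3 units south of C: delta (east=+0, north=-3); B at (east=-4, north=-6).
  A is 8 units northeast of B: delta (east=+8, north=+8); A at (east=4, north=2).
Therefore A relative to F: (east=4, north=2).

Answer: A is at (east=4, north=2) relative to F.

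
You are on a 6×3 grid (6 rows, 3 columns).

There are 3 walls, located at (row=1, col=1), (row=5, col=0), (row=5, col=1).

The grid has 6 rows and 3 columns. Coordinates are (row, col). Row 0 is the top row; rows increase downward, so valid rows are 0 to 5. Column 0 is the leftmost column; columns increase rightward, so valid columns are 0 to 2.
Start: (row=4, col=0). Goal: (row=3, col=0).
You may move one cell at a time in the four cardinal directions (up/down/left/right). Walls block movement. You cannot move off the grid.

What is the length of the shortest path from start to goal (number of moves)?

BFS from (row=4, col=0) until reaching (row=3, col=0):
  Distance 0: (row=4, col=0)
  Distance 1: (row=3, col=0), (row=4, col=1)  <- goal reached here
One shortest path (1 moves): (row=4, col=0) -> (row=3, col=0)

Answer: Shortest path length: 1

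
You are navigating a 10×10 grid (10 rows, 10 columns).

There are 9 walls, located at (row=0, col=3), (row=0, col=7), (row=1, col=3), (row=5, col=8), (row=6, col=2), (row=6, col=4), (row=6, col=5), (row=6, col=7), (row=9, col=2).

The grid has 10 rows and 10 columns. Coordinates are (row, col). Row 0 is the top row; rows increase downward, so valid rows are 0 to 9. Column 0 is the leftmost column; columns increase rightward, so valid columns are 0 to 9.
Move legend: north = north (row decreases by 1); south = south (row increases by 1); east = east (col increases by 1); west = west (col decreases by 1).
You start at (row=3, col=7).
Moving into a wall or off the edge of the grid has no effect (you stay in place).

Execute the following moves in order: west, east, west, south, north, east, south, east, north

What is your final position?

Answer: Final position: (row=3, col=8)

Derivation:
Start: (row=3, col=7)
  west (west): (row=3, col=7) -> (row=3, col=6)
  east (east): (row=3, col=6) -> (row=3, col=7)
  west (west): (row=3, col=7) -> (row=3, col=6)
  south (south): (row=3, col=6) -> (row=4, col=6)
  north (north): (row=4, col=6) -> (row=3, col=6)
  east (east): (row=3, col=6) -> (row=3, col=7)
  south (south): (row=3, col=7) -> (row=4, col=7)
  east (east): (row=4, col=7) -> (row=4, col=8)
  north (north): (row=4, col=8) -> (row=3, col=8)
Final: (row=3, col=8)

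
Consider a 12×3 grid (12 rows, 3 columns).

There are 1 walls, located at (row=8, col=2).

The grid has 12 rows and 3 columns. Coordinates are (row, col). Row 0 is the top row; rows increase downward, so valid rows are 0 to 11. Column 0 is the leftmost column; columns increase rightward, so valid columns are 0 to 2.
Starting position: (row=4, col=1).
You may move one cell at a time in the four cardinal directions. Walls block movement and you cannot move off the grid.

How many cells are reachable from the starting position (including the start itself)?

BFS flood-fill from (row=4, col=1):
  Distance 0: (row=4, col=1)
  Distance 1: (row=3, col=1), (row=4, col=0), (row=4, col=2), (row=5, col=1)
  Distance 2: (row=2, col=1), (row=3, col=0), (row=3, col=2), (row=5, col=0), (row=5, col=2), (row=6, col=1)
  Distance 3: (row=1, col=1), (row=2, col=0), (row=2, col=2), (row=6, col=0), (row=6, col=2), (row=7, col=1)
  Distance 4: (row=0, col=1), (row=1, col=0), (row=1, col=2), (row=7, col=0), (row=7, col=2), (row=8, col=1)
  Distance 5: (row=0, col=0), (row=0, col=2), (row=8, col=0), (row=9, col=1)
  Distance 6: (row=9, col=0), (row=9, col=2), (row=10, col=1)
  Distance 7: (row=10, col=0), (row=10, col=2), (row=11, col=1)
  Distance 8: (row=11, col=0), (row=11, col=2)
Total reachable: 35 (grid has 35 open cells total)

Answer: Reachable cells: 35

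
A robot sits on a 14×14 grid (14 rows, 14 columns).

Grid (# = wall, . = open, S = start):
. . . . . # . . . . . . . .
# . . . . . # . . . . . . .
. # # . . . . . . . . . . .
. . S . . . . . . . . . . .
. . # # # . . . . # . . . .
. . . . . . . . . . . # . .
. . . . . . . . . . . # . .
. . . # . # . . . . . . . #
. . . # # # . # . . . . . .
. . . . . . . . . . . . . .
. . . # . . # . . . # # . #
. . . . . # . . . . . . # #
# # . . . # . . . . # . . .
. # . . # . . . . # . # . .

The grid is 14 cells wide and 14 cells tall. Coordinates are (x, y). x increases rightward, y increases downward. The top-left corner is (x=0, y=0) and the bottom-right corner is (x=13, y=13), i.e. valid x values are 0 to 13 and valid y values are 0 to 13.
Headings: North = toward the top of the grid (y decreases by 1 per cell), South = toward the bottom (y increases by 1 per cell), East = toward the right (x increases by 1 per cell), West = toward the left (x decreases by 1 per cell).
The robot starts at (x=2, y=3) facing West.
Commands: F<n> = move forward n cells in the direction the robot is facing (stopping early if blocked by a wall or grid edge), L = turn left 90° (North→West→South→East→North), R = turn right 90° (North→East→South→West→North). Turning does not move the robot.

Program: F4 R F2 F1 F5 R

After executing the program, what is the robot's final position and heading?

Answer: Final position: (x=0, y=2), facing East

Derivation:
Start: (x=2, y=3), facing West
  F4: move forward 2/4 (blocked), now at (x=0, y=3)
  R: turn right, now facing North
  F2: move forward 1/2 (blocked), now at (x=0, y=2)
  F1: move forward 0/1 (blocked), now at (x=0, y=2)
  F5: move forward 0/5 (blocked), now at (x=0, y=2)
  R: turn right, now facing East
Final: (x=0, y=2), facing East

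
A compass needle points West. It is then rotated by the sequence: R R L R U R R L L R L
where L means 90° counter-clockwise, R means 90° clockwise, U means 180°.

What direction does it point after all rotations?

Answer: Final heading: West

Derivation:
Start: West
  R (right (90° clockwise)) -> North
  R (right (90° clockwise)) -> East
  L (left (90° counter-clockwise)) -> North
  R (right (90° clockwise)) -> East
  U (U-turn (180°)) -> West
  R (right (90° clockwise)) -> North
  R (right (90° clockwise)) -> East
  L (left (90° counter-clockwise)) -> North
  L (left (90° counter-clockwise)) -> West
  R (right (90° clockwise)) -> North
  L (left (90° counter-clockwise)) -> West
Final: West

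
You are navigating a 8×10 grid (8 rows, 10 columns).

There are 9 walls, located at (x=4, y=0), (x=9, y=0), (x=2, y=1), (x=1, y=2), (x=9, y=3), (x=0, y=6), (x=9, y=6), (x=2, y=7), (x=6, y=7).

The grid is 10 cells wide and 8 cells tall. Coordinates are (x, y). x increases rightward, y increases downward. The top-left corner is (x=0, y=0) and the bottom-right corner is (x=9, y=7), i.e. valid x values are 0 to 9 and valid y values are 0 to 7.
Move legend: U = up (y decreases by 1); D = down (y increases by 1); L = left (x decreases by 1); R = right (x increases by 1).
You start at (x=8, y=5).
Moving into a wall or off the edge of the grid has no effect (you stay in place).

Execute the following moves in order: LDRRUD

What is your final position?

Answer: Final position: (x=8, y=6)

Derivation:
Start: (x=8, y=5)
  L (left): (x=8, y=5) -> (x=7, y=5)
  D (down): (x=7, y=5) -> (x=7, y=6)
  R (right): (x=7, y=6) -> (x=8, y=6)
  R (right): blocked, stay at (x=8, y=6)
  U (up): (x=8, y=6) -> (x=8, y=5)
  D (down): (x=8, y=5) -> (x=8, y=6)
Final: (x=8, y=6)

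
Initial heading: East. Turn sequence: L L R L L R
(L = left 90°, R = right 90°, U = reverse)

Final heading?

Start: East
  L (left (90° counter-clockwise)) -> North
  L (left (90° counter-clockwise)) -> West
  R (right (90° clockwise)) -> North
  L (left (90° counter-clockwise)) -> West
  L (left (90° counter-clockwise)) -> South
  R (right (90° clockwise)) -> West
Final: West

Answer: Final heading: West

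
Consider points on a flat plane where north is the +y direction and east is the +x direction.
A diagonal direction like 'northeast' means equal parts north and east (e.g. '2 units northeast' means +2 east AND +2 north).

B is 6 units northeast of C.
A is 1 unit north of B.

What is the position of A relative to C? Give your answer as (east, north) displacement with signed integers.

Answer: A is at (east=6, north=7) relative to C.

Derivation:
Place C at the origin (east=0, north=0).
  B is 6 units northeast of C: delta (east=+6, north=+6); B at (east=6, north=6).
  A is 1 unit north of B: delta (east=+0, north=+1); A at (east=6, north=7).
Therefore A relative to C: (east=6, north=7).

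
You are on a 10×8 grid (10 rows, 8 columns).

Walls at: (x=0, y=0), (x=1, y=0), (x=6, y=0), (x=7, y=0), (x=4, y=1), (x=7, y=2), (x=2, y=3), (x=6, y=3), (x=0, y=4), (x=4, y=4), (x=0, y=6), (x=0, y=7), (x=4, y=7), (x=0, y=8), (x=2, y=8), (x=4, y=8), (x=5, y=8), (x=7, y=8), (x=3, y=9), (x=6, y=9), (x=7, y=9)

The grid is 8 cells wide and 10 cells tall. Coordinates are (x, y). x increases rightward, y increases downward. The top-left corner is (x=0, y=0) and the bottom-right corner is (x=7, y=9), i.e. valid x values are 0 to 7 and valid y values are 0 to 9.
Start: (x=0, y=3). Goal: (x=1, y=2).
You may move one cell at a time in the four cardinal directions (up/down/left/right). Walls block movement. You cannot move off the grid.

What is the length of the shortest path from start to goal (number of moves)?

BFS from (x=0, y=3) until reaching (x=1, y=2):
  Distance 0: (x=0, y=3)
  Distance 1: (x=0, y=2), (x=1, y=3)
  Distance 2: (x=0, y=1), (x=1, y=2), (x=1, y=4)  <- goal reached here
One shortest path (2 moves): (x=0, y=3) -> (x=1, y=3) -> (x=1, y=2)

Answer: Shortest path length: 2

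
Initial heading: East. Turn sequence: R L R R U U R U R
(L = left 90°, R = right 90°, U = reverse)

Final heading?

Start: East
  R (right (90° clockwise)) -> South
  L (left (90° counter-clockwise)) -> East
  R (right (90° clockwise)) -> South
  R (right (90° clockwise)) -> West
  U (U-turn (180°)) -> East
  U (U-turn (180°)) -> West
  R (right (90° clockwise)) -> North
  U (U-turn (180°)) -> South
  R (right (90° clockwise)) -> West
Final: West

Answer: Final heading: West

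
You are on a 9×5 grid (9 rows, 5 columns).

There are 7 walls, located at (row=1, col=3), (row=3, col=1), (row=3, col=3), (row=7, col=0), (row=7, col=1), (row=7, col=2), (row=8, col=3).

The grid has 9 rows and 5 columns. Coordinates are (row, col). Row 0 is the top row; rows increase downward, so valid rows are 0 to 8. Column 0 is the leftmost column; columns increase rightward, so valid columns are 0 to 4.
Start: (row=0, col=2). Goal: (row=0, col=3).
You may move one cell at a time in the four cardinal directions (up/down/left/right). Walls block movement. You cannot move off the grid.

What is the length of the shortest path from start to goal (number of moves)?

Answer: Shortest path length: 1

Derivation:
BFS from (row=0, col=2) until reaching (row=0, col=3):
  Distance 0: (row=0, col=2)
  Distance 1: (row=0, col=1), (row=0, col=3), (row=1, col=2)  <- goal reached here
One shortest path (1 moves): (row=0, col=2) -> (row=0, col=3)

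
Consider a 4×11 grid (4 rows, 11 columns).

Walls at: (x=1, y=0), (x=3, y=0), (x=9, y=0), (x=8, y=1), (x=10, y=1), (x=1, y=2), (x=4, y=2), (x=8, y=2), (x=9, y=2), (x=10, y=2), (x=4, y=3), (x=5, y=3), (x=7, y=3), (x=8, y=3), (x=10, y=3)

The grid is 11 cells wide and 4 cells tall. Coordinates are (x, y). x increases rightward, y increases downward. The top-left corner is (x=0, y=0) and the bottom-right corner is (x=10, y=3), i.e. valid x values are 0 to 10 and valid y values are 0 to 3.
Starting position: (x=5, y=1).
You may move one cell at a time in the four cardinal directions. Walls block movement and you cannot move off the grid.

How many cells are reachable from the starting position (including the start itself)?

Answer: Reachable cells: 26

Derivation:
BFS flood-fill from (x=5, y=1):
  Distance 0: (x=5, y=1)
  Distance 1: (x=5, y=0), (x=4, y=1), (x=6, y=1), (x=5, y=2)
  Distance 2: (x=4, y=0), (x=6, y=0), (x=3, y=1), (x=7, y=1), (x=6, y=2)
  Distance 3: (x=7, y=0), (x=2, y=1), (x=3, y=2), (x=7, y=2), (x=6, y=3)
  Distance 4: (x=2, y=0), (x=8, y=0), (x=1, y=1), (x=2, y=2), (x=3, y=3)
  Distance 5: (x=0, y=1), (x=2, y=3)
  Distance 6: (x=0, y=0), (x=0, y=2), (x=1, y=3)
  Distance 7: (x=0, y=3)
Total reachable: 26 (grid has 29 open cells total)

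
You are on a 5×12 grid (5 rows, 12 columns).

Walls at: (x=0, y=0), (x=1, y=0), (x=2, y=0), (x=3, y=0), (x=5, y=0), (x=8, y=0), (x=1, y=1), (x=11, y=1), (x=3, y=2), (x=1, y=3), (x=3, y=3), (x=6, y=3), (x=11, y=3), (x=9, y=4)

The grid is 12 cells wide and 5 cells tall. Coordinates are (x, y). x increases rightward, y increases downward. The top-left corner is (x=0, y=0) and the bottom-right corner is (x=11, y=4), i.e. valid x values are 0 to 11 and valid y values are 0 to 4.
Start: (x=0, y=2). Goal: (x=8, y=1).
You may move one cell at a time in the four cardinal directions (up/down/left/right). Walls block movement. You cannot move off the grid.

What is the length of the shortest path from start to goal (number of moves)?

Answer: Shortest path length: 9

Derivation:
BFS from (x=0, y=2) until reaching (x=8, y=1):
  Distance 0: (x=0, y=2)
  Distance 1: (x=0, y=1), (x=1, y=2), (x=0, y=3)
  Distance 2: (x=2, y=2), (x=0, y=4)
  Distance 3: (x=2, y=1), (x=2, y=3), (x=1, y=4)
  Distance 4: (x=3, y=1), (x=2, y=4)
  Distance 5: (x=4, y=1), (x=3, y=4)
  Distance 6: (x=4, y=0), (x=5, y=1), (x=4, y=2), (x=4, y=4)
  Distance 7: (x=6, y=1), (x=5, y=2), (x=4, y=3), (x=5, y=4)
  Distance 8: (x=6, y=0), (x=7, y=1), (x=6, y=2), (x=5, y=3), (x=6, y=4)
  Distance 9: (x=7, y=0), (x=8, y=1), (x=7, y=2), (x=7, y=4)  <- goal reached here
One shortest path (9 moves): (x=0, y=2) -> (x=1, y=2) -> (x=2, y=2) -> (x=2, y=1) -> (x=3, y=1) -> (x=4, y=1) -> (x=5, y=1) -> (x=6, y=1) -> (x=7, y=1) -> (x=8, y=1)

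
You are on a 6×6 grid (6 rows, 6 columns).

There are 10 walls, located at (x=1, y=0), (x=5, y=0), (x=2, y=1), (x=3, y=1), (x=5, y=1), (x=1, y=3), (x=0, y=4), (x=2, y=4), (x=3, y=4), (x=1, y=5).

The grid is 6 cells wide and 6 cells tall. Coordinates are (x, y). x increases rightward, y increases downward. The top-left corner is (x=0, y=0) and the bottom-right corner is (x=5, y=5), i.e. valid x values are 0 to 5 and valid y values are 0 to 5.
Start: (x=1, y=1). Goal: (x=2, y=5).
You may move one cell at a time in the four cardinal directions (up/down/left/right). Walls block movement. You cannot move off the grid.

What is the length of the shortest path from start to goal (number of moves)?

Answer: Shortest path length: 9

Derivation:
BFS from (x=1, y=1) until reaching (x=2, y=5):
  Distance 0: (x=1, y=1)
  Distance 1: (x=0, y=1), (x=1, y=2)
  Distance 2: (x=0, y=0), (x=0, y=2), (x=2, y=2)
  Distance 3: (x=3, y=2), (x=0, y=3), (x=2, y=3)
  Distance 4: (x=4, y=2), (x=3, y=3)
  Distance 5: (x=4, y=1), (x=5, y=2), (x=4, y=3)
  Distance 6: (x=4, y=0), (x=5, y=3), (x=4, y=4)
  Distance 7: (x=3, y=0), (x=5, y=4), (x=4, y=5)
  Distance 8: (x=2, y=0), (x=3, y=5), (x=5, y=5)
  Distance 9: (x=2, y=5)  <- goal reached here
One shortest path (9 moves): (x=1, y=1) -> (x=1, y=2) -> (x=2, y=2) -> (x=3, y=2) -> (x=4, y=2) -> (x=4, y=3) -> (x=4, y=4) -> (x=4, y=5) -> (x=3, y=5) -> (x=2, y=5)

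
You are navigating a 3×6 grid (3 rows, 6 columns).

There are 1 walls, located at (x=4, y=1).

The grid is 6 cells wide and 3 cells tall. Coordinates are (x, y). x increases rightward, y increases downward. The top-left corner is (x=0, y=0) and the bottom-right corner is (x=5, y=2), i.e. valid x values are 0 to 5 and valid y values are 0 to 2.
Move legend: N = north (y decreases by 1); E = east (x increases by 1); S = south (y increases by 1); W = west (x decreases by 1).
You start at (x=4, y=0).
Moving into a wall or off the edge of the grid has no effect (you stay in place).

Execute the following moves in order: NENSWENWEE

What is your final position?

Answer: Final position: (x=5, y=0)

Derivation:
Start: (x=4, y=0)
  N (north): blocked, stay at (x=4, y=0)
  E (east): (x=4, y=0) -> (x=5, y=0)
  N (north): blocked, stay at (x=5, y=0)
  S (south): (x=5, y=0) -> (x=5, y=1)
  W (west): blocked, stay at (x=5, y=1)
  E (east): blocked, stay at (x=5, y=1)
  N (north): (x=5, y=1) -> (x=5, y=0)
  W (west): (x=5, y=0) -> (x=4, y=0)
  E (east): (x=4, y=0) -> (x=5, y=0)
  E (east): blocked, stay at (x=5, y=0)
Final: (x=5, y=0)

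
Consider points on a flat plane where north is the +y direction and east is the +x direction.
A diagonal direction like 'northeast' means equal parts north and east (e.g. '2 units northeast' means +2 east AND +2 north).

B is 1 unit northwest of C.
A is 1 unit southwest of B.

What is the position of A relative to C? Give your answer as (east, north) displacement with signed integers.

Answer: A is at (east=-2, north=0) relative to C.

Derivation:
Place C at the origin (east=0, north=0).
  B is 1 unit northwest of C: delta (east=-1, north=+1); B at (east=-1, north=1).
  A is 1 unit southwest of B: delta (east=-1, north=-1); A at (east=-2, north=0).
Therefore A relative to C: (east=-2, north=0).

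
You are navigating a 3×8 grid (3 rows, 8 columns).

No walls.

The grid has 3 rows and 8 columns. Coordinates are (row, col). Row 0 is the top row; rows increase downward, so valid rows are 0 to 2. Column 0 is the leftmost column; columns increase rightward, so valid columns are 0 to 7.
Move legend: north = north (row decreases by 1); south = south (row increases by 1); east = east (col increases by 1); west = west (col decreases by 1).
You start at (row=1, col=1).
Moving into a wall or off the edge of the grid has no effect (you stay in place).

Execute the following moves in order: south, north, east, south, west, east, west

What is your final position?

Start: (row=1, col=1)
  south (south): (row=1, col=1) -> (row=2, col=1)
  north (north): (row=2, col=1) -> (row=1, col=1)
  east (east): (row=1, col=1) -> (row=1, col=2)
  south (south): (row=1, col=2) -> (row=2, col=2)
  west (west): (row=2, col=2) -> (row=2, col=1)
  east (east): (row=2, col=1) -> (row=2, col=2)
  west (west): (row=2, col=2) -> (row=2, col=1)
Final: (row=2, col=1)

Answer: Final position: (row=2, col=1)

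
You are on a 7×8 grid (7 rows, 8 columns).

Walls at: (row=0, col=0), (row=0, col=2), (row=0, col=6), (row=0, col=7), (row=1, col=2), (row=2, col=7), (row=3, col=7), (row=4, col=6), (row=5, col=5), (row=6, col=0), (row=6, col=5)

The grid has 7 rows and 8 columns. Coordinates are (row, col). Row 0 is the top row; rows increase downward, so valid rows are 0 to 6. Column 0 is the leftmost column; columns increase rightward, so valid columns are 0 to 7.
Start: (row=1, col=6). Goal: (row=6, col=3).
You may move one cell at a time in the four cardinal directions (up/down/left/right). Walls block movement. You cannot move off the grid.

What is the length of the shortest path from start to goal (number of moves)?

Answer: Shortest path length: 8

Derivation:
BFS from (row=1, col=6) until reaching (row=6, col=3):
  Distance 0: (row=1, col=6)
  Distance 1: (row=1, col=5), (row=1, col=7), (row=2, col=6)
  Distance 2: (row=0, col=5), (row=1, col=4), (row=2, col=5), (row=3, col=6)
  Distance 3: (row=0, col=4), (row=1, col=3), (row=2, col=4), (row=3, col=5)
  Distance 4: (row=0, col=3), (row=2, col=3), (row=3, col=4), (row=4, col=5)
  Distance 5: (row=2, col=2), (row=3, col=3), (row=4, col=4)
  Distance 6: (row=2, col=1), (row=3, col=2), (row=4, col=3), (row=5, col=4)
  Distance 7: (row=1, col=1), (row=2, col=0), (row=3, col=1), (row=4, col=2), (row=5, col=3), (row=6, col=4)
  Distance 8: (row=0, col=1), (row=1, col=0), (row=3, col=0), (row=4, col=1), (row=5, col=2), (row=6, col=3)  <- goal reached here
One shortest path (8 moves): (row=1, col=6) -> (row=1, col=5) -> (row=1, col=4) -> (row=1, col=3) -> (row=2, col=3) -> (row=3, col=3) -> (row=4, col=3) -> (row=5, col=3) -> (row=6, col=3)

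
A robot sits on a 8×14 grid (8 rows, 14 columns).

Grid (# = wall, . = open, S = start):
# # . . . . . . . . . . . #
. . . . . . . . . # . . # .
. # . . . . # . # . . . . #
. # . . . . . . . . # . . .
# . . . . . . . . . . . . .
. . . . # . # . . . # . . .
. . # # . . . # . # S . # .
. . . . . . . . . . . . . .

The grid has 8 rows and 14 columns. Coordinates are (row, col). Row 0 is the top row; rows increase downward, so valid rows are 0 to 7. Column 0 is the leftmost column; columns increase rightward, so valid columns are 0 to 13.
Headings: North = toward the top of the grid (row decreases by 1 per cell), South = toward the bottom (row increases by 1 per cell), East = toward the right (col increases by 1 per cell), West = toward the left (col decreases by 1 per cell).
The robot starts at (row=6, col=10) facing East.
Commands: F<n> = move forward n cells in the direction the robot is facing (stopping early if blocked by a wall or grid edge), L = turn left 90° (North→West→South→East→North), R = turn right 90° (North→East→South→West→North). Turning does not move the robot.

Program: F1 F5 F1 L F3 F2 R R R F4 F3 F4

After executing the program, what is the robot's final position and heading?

Start: (row=6, col=10), facing East
  F1: move forward 1, now at (row=6, col=11)
  F5: move forward 0/5 (blocked), now at (row=6, col=11)
  F1: move forward 0/1 (blocked), now at (row=6, col=11)
  L: turn left, now facing North
  F3: move forward 3, now at (row=3, col=11)
  F2: move forward 2, now at (row=1, col=11)
  R: turn right, now facing East
  R: turn right, now facing South
  R: turn right, now facing West
  F4: move forward 1/4 (blocked), now at (row=1, col=10)
  F3: move forward 0/3 (blocked), now at (row=1, col=10)
  F4: move forward 0/4 (blocked), now at (row=1, col=10)
Final: (row=1, col=10), facing West

Answer: Final position: (row=1, col=10), facing West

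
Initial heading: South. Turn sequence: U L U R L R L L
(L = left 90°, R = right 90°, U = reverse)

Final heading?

Answer: Final heading: North

Derivation:
Start: South
  U (U-turn (180°)) -> North
  L (left (90° counter-clockwise)) -> West
  U (U-turn (180°)) -> East
  R (right (90° clockwise)) -> South
  L (left (90° counter-clockwise)) -> East
  R (right (90° clockwise)) -> South
  L (left (90° counter-clockwise)) -> East
  L (left (90° counter-clockwise)) -> North
Final: North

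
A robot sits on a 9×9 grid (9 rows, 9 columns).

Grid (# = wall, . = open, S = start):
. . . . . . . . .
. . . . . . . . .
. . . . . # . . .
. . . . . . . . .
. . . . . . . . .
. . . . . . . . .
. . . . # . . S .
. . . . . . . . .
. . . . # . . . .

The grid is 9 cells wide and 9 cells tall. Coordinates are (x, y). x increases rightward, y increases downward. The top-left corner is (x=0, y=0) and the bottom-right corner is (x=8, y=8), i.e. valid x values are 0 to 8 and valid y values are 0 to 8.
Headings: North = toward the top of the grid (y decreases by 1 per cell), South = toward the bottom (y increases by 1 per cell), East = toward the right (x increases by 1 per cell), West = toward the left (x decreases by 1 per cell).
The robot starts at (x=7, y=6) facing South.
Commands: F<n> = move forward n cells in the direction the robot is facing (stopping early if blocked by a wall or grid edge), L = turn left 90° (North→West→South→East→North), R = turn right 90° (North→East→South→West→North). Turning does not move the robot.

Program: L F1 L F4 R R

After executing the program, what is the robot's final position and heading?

Start: (x=7, y=6), facing South
  L: turn left, now facing East
  F1: move forward 1, now at (x=8, y=6)
  L: turn left, now facing North
  F4: move forward 4, now at (x=8, y=2)
  R: turn right, now facing East
  R: turn right, now facing South
Final: (x=8, y=2), facing South

Answer: Final position: (x=8, y=2), facing South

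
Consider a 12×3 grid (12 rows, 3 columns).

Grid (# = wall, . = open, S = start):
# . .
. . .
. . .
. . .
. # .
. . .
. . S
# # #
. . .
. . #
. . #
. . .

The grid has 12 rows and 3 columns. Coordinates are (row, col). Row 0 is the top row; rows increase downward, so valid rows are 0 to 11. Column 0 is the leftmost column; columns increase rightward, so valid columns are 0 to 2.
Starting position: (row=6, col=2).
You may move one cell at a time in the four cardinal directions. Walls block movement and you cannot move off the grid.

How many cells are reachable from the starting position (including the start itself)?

BFS flood-fill from (row=6, col=2):
  Distance 0: (row=6, col=2)
  Distance 1: (row=5, col=2), (row=6, col=1)
  Distance 2: (row=4, col=2), (row=5, col=1), (row=6, col=0)
  Distance 3: (row=3, col=2), (row=5, col=0)
  Distance 4: (row=2, col=2), (row=3, col=1), (row=4, col=0)
  Distance 5: (row=1, col=2), (row=2, col=1), (row=3, col=0)
  Distance 6: (row=0, col=2), (row=1, col=1), (row=2, col=0)
  Distance 7: (row=0, col=1), (row=1, col=0)
Total reachable: 19 (grid has 29 open cells total)

Answer: Reachable cells: 19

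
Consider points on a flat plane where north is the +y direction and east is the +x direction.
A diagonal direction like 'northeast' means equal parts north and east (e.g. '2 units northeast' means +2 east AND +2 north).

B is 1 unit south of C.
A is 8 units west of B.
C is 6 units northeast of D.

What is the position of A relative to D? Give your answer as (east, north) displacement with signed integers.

Answer: A is at (east=-2, north=5) relative to D.

Derivation:
Place D at the origin (east=0, north=0).
  C is 6 units northeast of D: delta (east=+6, north=+6); C at (east=6, north=6).
  B is 1 unit south of C: delta (east=+0, north=-1); B at (east=6, north=5).
  A is 8 units west of B: delta (east=-8, north=+0); A at (east=-2, north=5).
Therefore A relative to D: (east=-2, north=5).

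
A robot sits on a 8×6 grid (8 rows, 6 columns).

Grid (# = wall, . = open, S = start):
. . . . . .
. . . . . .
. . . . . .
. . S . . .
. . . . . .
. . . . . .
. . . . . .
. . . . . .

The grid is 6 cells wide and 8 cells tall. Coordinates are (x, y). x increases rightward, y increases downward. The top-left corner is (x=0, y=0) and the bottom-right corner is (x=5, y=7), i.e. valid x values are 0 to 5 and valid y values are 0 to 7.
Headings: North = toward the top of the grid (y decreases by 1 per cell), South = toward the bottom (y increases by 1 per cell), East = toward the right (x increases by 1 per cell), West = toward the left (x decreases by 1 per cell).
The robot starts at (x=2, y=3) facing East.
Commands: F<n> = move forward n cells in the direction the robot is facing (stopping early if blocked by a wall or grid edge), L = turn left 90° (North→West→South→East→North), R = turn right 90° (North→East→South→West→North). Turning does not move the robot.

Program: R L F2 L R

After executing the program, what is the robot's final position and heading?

Start: (x=2, y=3), facing East
  R: turn right, now facing South
  L: turn left, now facing East
  F2: move forward 2, now at (x=4, y=3)
  L: turn left, now facing North
  R: turn right, now facing East
Final: (x=4, y=3), facing East

Answer: Final position: (x=4, y=3), facing East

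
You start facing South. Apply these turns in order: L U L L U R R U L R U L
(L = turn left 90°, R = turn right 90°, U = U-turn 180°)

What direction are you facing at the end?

Answer: Final heading: North

Derivation:
Start: South
  L (left (90° counter-clockwise)) -> East
  U (U-turn (180°)) -> West
  L (left (90° counter-clockwise)) -> South
  L (left (90° counter-clockwise)) -> East
  U (U-turn (180°)) -> West
  R (right (90° clockwise)) -> North
  R (right (90° clockwise)) -> East
  U (U-turn (180°)) -> West
  L (left (90° counter-clockwise)) -> South
  R (right (90° clockwise)) -> West
  U (U-turn (180°)) -> East
  L (left (90° counter-clockwise)) -> North
Final: North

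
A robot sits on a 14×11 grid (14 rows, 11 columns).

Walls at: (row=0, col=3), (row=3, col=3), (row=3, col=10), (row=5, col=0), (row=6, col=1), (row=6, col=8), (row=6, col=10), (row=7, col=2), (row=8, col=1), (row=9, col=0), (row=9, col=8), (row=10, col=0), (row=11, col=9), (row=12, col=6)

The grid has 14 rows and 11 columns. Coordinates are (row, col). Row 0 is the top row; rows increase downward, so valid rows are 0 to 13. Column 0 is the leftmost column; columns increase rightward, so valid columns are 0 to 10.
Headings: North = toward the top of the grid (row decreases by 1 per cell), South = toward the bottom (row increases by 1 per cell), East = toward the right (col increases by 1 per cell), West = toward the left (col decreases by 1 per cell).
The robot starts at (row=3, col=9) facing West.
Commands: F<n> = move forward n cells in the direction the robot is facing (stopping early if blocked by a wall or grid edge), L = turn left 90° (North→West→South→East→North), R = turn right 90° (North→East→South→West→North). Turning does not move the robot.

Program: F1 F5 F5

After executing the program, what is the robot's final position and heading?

Answer: Final position: (row=3, col=4), facing West

Derivation:
Start: (row=3, col=9), facing West
  F1: move forward 1, now at (row=3, col=8)
  F5: move forward 4/5 (blocked), now at (row=3, col=4)
  F5: move forward 0/5 (blocked), now at (row=3, col=4)
Final: (row=3, col=4), facing West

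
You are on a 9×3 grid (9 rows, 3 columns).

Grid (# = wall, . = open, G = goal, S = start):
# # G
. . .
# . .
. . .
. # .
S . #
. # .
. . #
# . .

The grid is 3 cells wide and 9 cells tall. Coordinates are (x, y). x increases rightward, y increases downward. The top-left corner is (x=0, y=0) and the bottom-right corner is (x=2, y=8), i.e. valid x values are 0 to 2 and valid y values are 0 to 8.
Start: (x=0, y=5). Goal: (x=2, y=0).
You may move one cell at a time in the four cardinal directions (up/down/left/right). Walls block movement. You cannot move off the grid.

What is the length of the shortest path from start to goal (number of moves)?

BFS from (x=0, y=5) until reaching (x=2, y=0):
  Distance 0: (x=0, y=5)
  Distance 1: (x=0, y=4), (x=1, y=5), (x=0, y=6)
  Distance 2: (x=0, y=3), (x=0, y=7)
  Distance 3: (x=1, y=3), (x=1, y=7)
  Distance 4: (x=1, y=2), (x=2, y=3), (x=1, y=8)
  Distance 5: (x=1, y=1), (x=2, y=2), (x=2, y=4), (x=2, y=8)
  Distance 6: (x=0, y=1), (x=2, y=1)
  Distance 7: (x=2, y=0)  <- goal reached here
One shortest path (7 moves): (x=0, y=5) -> (x=0, y=4) -> (x=0, y=3) -> (x=1, y=3) -> (x=2, y=3) -> (x=2, y=2) -> (x=2, y=1) -> (x=2, y=0)

Answer: Shortest path length: 7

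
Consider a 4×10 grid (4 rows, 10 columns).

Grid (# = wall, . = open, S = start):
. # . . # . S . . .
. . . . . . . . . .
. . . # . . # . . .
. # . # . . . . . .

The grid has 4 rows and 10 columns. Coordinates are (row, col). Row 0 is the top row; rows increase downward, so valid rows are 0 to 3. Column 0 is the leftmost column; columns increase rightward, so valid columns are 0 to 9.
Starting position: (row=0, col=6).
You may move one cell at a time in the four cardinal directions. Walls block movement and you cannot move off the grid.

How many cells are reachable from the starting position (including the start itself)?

BFS flood-fill from (row=0, col=6):
  Distance 0: (row=0, col=6)
  Distance 1: (row=0, col=5), (row=0, col=7), (row=1, col=6)
  Distance 2: (row=0, col=8), (row=1, col=5), (row=1, col=7)
  Distance 3: (row=0, col=9), (row=1, col=4), (row=1, col=8), (row=2, col=5), (row=2, col=7)
  Distance 4: (row=1, col=3), (row=1, col=9), (row=2, col=4), (row=2, col=8), (row=3, col=5), (row=3, col=7)
  Distance 5: (row=0, col=3), (row=1, col=2), (row=2, col=9), (row=3, col=4), (row=3, col=6), (row=3, col=8)
  Distance 6: (row=0, col=2), (row=1, col=1), (row=2, col=2), (row=3, col=9)
  Distance 7: (row=1, col=0), (row=2, col=1), (row=3, col=2)
  Distance 8: (row=0, col=0), (row=2, col=0)
  Distance 9: (row=3, col=0)
Total reachable: 34 (grid has 34 open cells total)

Answer: Reachable cells: 34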